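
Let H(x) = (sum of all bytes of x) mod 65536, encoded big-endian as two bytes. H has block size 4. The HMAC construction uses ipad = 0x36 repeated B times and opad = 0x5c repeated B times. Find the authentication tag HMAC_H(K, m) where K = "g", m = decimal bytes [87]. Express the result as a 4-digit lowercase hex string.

019a

Key "g" = 67 is 1 byte ≤ B = 4; zero-pad to 4 bytes: K' = 67 00 00 00.
K' ⊕ ipad = 51 36 36 36.  K' ⊕ opad = 3b 5c 5c 5c.
Inner input = (K'⊕ipad) ∥ m = 51 36 36 36 ∥ 57.
Inner hash: sum = 81+54+54+54+87 = 330 → 01 4a.
Outer input = (K'⊕opad) ∥ inner = 3b 5c 5c 5c ∥ 01 4a.
Outer hash (tag): sum = 59+92+92+92+1+74 = 410 → 01 9a.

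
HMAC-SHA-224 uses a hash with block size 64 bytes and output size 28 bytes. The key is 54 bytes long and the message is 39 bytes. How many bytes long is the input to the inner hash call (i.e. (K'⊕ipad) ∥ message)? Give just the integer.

103

Key is 54 ≤ 64 bytes, zero-padded: |K'| = 64.
Inner input = (K'⊕ipad) ∥ m → 64 + 39 = 103 bytes.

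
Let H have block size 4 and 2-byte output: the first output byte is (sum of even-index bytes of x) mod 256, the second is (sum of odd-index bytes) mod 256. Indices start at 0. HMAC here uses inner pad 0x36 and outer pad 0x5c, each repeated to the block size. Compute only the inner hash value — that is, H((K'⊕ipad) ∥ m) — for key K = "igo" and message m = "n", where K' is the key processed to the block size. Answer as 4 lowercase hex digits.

Key "igo" = 69 67 6f is 3 bytes ≤ B = 4; zero-pad to 4 bytes: K' = 69 67 6f 00.
K' ⊕ ipad = 5f 51 59 36.
Inner input = 5f 51 59 36 ∥ 6e.
Inner hash: even-index sum = 294 mod 256 = 38; odd-index sum = 135 mod 256 = 135 → 26 87.

2687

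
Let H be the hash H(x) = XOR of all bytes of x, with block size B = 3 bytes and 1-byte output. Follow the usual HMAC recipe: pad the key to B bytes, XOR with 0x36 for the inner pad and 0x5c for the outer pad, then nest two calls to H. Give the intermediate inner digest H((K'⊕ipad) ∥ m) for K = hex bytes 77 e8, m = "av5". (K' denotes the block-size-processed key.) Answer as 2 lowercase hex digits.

Key hex bytes 77 e8 is 2 bytes ≤ B = 3; zero-pad to 3 bytes: K' = 77 e8 00.
K' ⊕ ipad = 41 de 36.
Inner input = 41 de 36 ∥ 61 76 35.
Inner hash: XOR 41⊕de⊕36⊕61⊕76⊕35 = 8b.

8b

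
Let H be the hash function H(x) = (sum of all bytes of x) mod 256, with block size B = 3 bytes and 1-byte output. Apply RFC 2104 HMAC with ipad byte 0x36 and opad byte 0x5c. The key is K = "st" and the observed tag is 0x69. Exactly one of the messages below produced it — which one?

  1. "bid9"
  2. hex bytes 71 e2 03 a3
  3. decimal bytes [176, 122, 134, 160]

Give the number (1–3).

Key "st" = 73 74 is 2 bytes ≤ B = 3; zero-pad to 3 bytes: K' = 73 74 00.
K' ⊕ ipad = 45 42 36; K' ⊕ opad = 2f 28 5c.
m1: inner = H(45 42 36 62 69 64 39) = 25; tag = H(2f 28 5c 25) = d8
m2: inner = H(45 42 36 71 e2 03 a3) = b6; tag = H(2f 28 5c b6) = 69 ← matches
m3: inner = H(45 42 36 b0 7a 86 a0) = 0d; tag = H(2f 28 5c 0d) = c0

2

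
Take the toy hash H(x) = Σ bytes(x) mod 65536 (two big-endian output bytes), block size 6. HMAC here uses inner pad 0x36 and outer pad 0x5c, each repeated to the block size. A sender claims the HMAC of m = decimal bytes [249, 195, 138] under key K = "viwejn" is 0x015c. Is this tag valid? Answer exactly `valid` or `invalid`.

valid

Key "viwejn" = 76 69 77 65 6a 6e is exactly B = 6 bytes: K' = 76 69 77 65 6a 6e.
K' ⊕ ipad = 40 5f 41 53 5c 58; K' ⊕ opad = 2a 35 2b 39 36 32.
Inner hash: sum = 64+95+65+83+92+88+249+195+138 = 1069 → 04 2d.
Outer hash (recomputed tag): sum = 42+53+43+57+54+50+4+45 = 348 → 01 5c.
Recomputed tag = 015c; claimed = 015c → match.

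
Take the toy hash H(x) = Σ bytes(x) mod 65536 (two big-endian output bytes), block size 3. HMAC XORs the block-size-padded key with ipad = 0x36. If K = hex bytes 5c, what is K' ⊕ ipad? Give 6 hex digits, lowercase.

6a3636

Key hex bytes 5c is 1 byte ≤ B = 3; zero-pad to 3 bytes: K' = 5c 00 00.
XOR each byte with 0x36: 5c⊕36=6a, 00⊕36=36, 00⊕36=36.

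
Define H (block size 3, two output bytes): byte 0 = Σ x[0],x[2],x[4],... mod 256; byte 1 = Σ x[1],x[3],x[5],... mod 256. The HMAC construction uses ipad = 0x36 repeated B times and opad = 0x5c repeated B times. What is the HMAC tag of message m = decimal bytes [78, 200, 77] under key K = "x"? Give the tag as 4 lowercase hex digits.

Key "x" = 78 is 1 byte ≤ B = 3; zero-pad to 3 bytes: K' = 78 00 00.
K' ⊕ ipad = 4e 36 36.  K' ⊕ opad = 24 5c 5c.
Inner input = (K'⊕ipad) ∥ m = 4e 36 36 ∥ 4e c8 4d.
Inner hash: even-index sum = 332 mod 256 = 76; odd-index sum = 209 mod 256 = 209 → 4c d1.
Outer input = (K'⊕opad) ∥ inner = 24 5c 5c ∥ 4c d1.
Outer hash (tag): even-index sum = 337 mod 256 = 81; odd-index sum = 168 mod 256 = 168 → 51 a8.

51a8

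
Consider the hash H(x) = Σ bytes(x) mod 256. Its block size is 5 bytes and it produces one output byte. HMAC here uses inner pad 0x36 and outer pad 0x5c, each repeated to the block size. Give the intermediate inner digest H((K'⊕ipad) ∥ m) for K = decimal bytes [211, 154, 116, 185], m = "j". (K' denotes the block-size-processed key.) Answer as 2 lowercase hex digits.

Key decimal bytes [211, 154, 116, 185] = d3 9a 74 b9 is 4 bytes ≤ B = 5; zero-pad to 5 bytes: K' = d3 9a 74 b9 00.
K' ⊕ ipad = e5 ac 42 8f 36.
Inner input = e5 ac 42 8f 36 ∥ 6a.
Inner hash: sum = 229+172+66+143+54+106 = 770; mod 256 = 2 → 02.

02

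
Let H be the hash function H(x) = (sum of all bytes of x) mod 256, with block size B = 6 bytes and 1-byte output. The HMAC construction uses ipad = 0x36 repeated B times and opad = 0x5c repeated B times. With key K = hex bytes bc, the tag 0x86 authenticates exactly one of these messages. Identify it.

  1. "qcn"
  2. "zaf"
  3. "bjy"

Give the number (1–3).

Key hex bytes bc is 1 byte ≤ B = 6; zero-pad to 6 bytes: K' = bc 00 00 00 00 00.
K' ⊕ ipad = 8a 36 36 36 36 36; K' ⊕ opad = e0 5c 5c 5c 5c 5c.
m1: inner = H(8a 36 36 36 36 36 71 63 6e) = da; tag = H(e0 5c 5c 5c 5c 5c da) = 86 ← matches
m2: inner = H(8a 36 36 36 36 36 7a 61 66) = d9; tag = H(e0 5c 5c 5c 5c 5c d9) = 85
m3: inner = H(8a 36 36 36 36 36 62 6a 79) = dd; tag = H(e0 5c 5c 5c 5c 5c dd) = 89

1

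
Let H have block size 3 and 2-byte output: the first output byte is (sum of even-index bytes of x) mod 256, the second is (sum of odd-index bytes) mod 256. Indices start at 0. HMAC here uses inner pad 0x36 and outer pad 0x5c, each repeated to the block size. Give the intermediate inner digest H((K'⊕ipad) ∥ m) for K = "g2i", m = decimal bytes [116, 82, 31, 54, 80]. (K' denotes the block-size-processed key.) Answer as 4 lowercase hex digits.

38e7

Key "g2i" = 67 32 69 is exactly B = 3 bytes: K' = 67 32 69.
K' ⊕ ipad = 51 04 5f.
Inner input = 51 04 5f ∥ 74 52 1f 36 50.
Inner hash: even-index sum = 312 mod 256 = 56; odd-index sum = 231 mod 256 = 231 → 38 e7.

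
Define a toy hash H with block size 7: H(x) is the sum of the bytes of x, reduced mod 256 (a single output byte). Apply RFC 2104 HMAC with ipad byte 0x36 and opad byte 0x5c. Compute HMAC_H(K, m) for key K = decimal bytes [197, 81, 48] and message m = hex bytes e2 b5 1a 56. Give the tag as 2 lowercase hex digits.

c1

Key decimal bytes [197, 81, 48] = c5 51 30 is 3 bytes ≤ B = 7; zero-pad to 7 bytes: K' = c5 51 30 00 00 00 00.
K' ⊕ ipad = f3 67 06 36 36 36 36.  K' ⊕ opad = 99 0d 6c 5c 5c 5c 5c.
Inner input = (K'⊕ipad) ∥ m = f3 67 06 36 36 36 36 ∥ e2 b5 1a 56.
Inner hash: sum = 243+103+6+54+54+54+54+226+181+26+86 = 1087; mod 256 = 63 → 3f.
Outer input = (K'⊕opad) ∥ inner = 99 0d 6c 5c 5c 5c 5c ∥ 3f.
Outer hash (tag): sum = 153+13+108+92+92+92+92+63 = 705; mod 256 = 193 → c1.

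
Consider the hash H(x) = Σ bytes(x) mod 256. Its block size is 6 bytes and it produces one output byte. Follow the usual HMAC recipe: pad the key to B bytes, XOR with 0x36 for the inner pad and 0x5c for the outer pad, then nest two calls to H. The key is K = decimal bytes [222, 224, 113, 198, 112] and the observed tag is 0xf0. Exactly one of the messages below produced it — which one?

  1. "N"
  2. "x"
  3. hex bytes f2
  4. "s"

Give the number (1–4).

Key decimal bytes [222, 224, 113, 198, 112] = de e0 71 c6 70 is 5 bytes ≤ B = 6; zero-pad to 6 bytes: K' = de e0 71 c6 70 00.
K' ⊕ ipad = e8 d6 47 f0 46 36; K' ⊕ opad = 82 bc 2d 9a 2c 5c.
m1: inner = H(e8 d6 47 f0 46 36 4e) = bf; tag = H(82 bc 2d 9a 2c 5c bf) = 4c
m2: inner = H(e8 d6 47 f0 46 36 78) = e9; tag = H(82 bc 2d 9a 2c 5c e9) = 76
m3: inner = H(e8 d6 47 f0 46 36 f2) = 63; tag = H(82 bc 2d 9a 2c 5c 63) = f0 ← matches
m4: inner = H(e8 d6 47 f0 46 36 73) = e4; tag = H(82 bc 2d 9a 2c 5c e4) = 71

3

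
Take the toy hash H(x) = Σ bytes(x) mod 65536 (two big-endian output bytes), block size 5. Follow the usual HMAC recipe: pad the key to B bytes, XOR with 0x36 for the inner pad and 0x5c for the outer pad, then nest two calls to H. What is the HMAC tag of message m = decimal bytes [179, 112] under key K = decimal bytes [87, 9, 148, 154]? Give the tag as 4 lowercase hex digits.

0294

Key decimal bytes [87, 9, 148, 154] = 57 09 94 9a is 4 bytes ≤ B = 5; zero-pad to 5 bytes: K' = 57 09 94 9a 00.
K' ⊕ ipad = 61 3f a2 ac 36.  K' ⊕ opad = 0b 55 c8 c6 5c.
Inner input = (K'⊕ipad) ∥ m = 61 3f a2 ac 36 ∥ b3 70.
Inner hash: sum = 97+63+162+172+54+179+112 = 839 → 03 47.
Outer input = (K'⊕opad) ∥ inner = 0b 55 c8 c6 5c ∥ 03 47.
Outer hash (tag): sum = 11+85+200+198+92+3+71 = 660 → 02 94.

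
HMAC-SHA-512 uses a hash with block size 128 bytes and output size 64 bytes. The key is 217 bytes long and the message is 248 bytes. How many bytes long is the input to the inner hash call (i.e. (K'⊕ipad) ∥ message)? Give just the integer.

376

Key is 217 > 128 bytes, so it is hashed to 64 bytes then zero-padded to 128: |K'| = 128.
Inner input = (K'⊕ipad) ∥ m → 128 + 248 = 376 bytes.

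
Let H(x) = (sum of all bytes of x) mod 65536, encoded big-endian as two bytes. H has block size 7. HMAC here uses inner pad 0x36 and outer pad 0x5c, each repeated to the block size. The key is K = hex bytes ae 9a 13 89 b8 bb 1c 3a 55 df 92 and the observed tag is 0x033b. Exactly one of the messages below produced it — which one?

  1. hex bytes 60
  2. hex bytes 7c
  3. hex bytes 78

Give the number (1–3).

Key hex bytes ae 9a 13 89 b8 bb 1c 3a 55 df 92 is 11 bytes > B = 7, so hash it first: H(key) = 05 73, then zero-pad to 7 bytes: K' = 05 73 00 00 00 00 00.
K' ⊕ ipad = 33 45 36 36 36 36 36; K' ⊕ opad = 59 2f 5c 5c 5c 5c 5c.
m1: inner = H(33 45 36 36 36 36 36 60) = 01 e6; tag = H(59 2f 5c 5c 5c 5c 5c 01 e6) = 033b ← matches
m2: inner = H(33 45 36 36 36 36 36 7c) = 02 02; tag = H(59 2f 5c 5c 5c 5c 5c 02 02) = 0258
m3: inner = H(33 45 36 36 36 36 36 78) = 01 fe; tag = H(59 2f 5c 5c 5c 5c 5c 01 fe) = 0353

1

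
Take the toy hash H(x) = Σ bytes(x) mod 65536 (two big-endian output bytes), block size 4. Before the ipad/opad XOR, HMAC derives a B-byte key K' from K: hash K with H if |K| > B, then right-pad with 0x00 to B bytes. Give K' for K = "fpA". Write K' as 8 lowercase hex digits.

Key "fpA" = 66 70 41 is 3 bytes ≤ B = 4; zero-pad to 4 bytes: K' = 66 70 41 00.

66704100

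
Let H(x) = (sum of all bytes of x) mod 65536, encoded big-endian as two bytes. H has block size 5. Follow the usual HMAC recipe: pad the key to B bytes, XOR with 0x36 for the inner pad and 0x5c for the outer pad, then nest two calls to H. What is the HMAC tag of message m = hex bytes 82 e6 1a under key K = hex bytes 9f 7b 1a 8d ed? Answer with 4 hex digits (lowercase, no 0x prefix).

02f0

Key hex bytes 9f 7b 1a 8d ed is exactly B = 5 bytes: K' = 9f 7b 1a 8d ed.
K' ⊕ ipad = a9 4d 2c bb db.  K' ⊕ opad = c3 27 46 d1 b1.
Inner input = (K'⊕ipad) ∥ m = a9 4d 2c bb db ∥ 82 e6 1a.
Inner hash: sum = 169+77+44+187+219+130+230+26 = 1082 → 04 3a.
Outer input = (K'⊕opad) ∥ inner = c3 27 46 d1 b1 ∥ 04 3a.
Outer hash (tag): sum = 195+39+70+209+177+4+58 = 752 → 02 f0.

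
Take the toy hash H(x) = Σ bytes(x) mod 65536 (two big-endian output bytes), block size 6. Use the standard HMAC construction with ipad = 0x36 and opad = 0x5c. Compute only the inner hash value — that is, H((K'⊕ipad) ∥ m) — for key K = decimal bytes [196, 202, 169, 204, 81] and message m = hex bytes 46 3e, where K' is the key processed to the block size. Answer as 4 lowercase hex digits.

Key decimal bytes [196, 202, 169, 204, 81] = c4 ca a9 cc 51 is 5 bytes ≤ B = 6; zero-pad to 6 bytes: K' = c4 ca a9 cc 51 00.
K' ⊕ ipad = f2 fc 9f fa 67 36.
Inner input = f2 fc 9f fa 67 36 ∥ 46 3e.
Inner hash: sum = 242+252+159+250+103+54+70+62 = 1192 → 04 a8.

04a8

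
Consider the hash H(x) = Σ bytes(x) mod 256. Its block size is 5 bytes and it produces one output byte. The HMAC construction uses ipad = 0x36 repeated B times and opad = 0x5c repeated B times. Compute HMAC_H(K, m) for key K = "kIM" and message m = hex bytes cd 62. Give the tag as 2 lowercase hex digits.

07

Key "kIM" = 6b 49 4d is 3 bytes ≤ B = 5; zero-pad to 5 bytes: K' = 6b 49 4d 00 00.
K' ⊕ ipad = 5d 7f 7b 36 36.  K' ⊕ opad = 37 15 11 5c 5c.
Inner input = (K'⊕ipad) ∥ m = 5d 7f 7b 36 36 ∥ cd 62.
Inner hash: sum = 93+127+123+54+54+205+98 = 754; mod 256 = 242 → f2.
Outer input = (K'⊕opad) ∥ inner = 37 15 11 5c 5c ∥ f2.
Outer hash (tag): sum = 55+21+17+92+92+242 = 519; mod 256 = 7 → 07.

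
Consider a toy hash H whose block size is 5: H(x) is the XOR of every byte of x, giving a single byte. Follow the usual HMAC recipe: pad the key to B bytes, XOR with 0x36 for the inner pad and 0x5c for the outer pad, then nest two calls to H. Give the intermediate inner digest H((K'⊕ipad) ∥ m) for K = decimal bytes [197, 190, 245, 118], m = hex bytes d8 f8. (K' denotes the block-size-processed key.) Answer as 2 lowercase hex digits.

ee

Key decimal bytes [197, 190, 245, 118] = c5 be f5 76 is 4 bytes ≤ B = 5; zero-pad to 5 bytes: K' = c5 be f5 76 00.
K' ⊕ ipad = f3 88 c3 40 36.
Inner input = f3 88 c3 40 36 ∥ d8 f8.
Inner hash: XOR f3⊕88⊕c3⊕40⊕36⊕d8⊕f8 = ee.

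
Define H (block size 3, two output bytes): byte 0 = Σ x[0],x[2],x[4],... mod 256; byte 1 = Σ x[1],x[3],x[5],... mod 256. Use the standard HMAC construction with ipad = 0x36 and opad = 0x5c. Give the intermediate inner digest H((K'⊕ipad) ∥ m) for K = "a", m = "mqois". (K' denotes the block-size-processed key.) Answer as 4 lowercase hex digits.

Key "a" = 61 is 1 byte ≤ B = 3; zero-pad to 3 bytes: K' = 61 00 00.
K' ⊕ ipad = 57 36 36.
Inner input = 57 36 36 ∥ 6d 71 6f 69 73.
Inner hash: even-index sum = 359 mod 256 = 103; odd-index sum = 389 mod 256 = 133 → 67 85.

6785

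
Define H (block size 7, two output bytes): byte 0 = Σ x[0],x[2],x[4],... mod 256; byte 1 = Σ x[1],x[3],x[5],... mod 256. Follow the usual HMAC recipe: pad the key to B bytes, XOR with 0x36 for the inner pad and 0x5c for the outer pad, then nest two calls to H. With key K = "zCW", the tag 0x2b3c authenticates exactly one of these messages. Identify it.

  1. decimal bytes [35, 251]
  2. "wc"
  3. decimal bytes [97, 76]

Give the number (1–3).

Key "zCW" = 7a 43 57 is 3 bytes ≤ B = 7; zero-pad to 7 bytes: K' = 7a 43 57 00 00 00 00.
K' ⊕ ipad = 4c 75 61 36 36 36 36; K' ⊕ opad = 26 1f 0b 5c 5c 5c 5c.
m1: inner = H(4c 75 61 36 36 36 36 23 fb) = 14 04; tag = H(26 1f 0b 5c 5c 5c 5c 14 04) = edeb
m2: inner = H(4c 75 61 36 36 36 36 77 63) = 7c 58; tag = H(26 1f 0b 5c 5c 5c 5c 7c 58) = 4153
m3: inner = H(4c 75 61 36 36 36 36 61 4c) = 65 42; tag = H(26 1f 0b 5c 5c 5c 5c 65 42) = 2b3c ← matches

3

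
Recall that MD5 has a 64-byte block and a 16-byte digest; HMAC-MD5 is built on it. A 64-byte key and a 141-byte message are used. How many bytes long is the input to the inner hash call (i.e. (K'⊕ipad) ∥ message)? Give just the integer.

205

Key is 64 ≤ 64 bytes, zero-padded: |K'| = 64.
Inner input = (K'⊕ipad) ∥ m → 64 + 141 = 205 bytes.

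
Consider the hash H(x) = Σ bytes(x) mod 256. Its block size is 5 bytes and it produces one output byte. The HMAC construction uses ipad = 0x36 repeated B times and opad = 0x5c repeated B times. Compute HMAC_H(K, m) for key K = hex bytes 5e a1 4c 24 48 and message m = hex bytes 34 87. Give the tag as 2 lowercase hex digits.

Key hex bytes 5e a1 4c 24 48 is exactly B = 5 bytes: K' = 5e a1 4c 24 48.
K' ⊕ ipad = 68 97 7a 12 7e.  K' ⊕ opad = 02 fd 10 78 14.
Inner input = (K'⊕ipad) ∥ m = 68 97 7a 12 7e ∥ 34 87.
Inner hash: sum = 104+151+122+18+126+52+135 = 708; mod 256 = 196 → c4.
Outer input = (K'⊕opad) ∥ inner = 02 fd 10 78 14 ∥ c4.
Outer hash (tag): sum = 2+253+16+120+20+196 = 607; mod 256 = 95 → 5f.

5f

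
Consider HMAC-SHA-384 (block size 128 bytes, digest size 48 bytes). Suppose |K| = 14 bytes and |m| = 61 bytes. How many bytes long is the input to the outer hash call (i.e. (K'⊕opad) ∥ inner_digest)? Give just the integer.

176

Key is 14 ≤ 128 bytes, zero-padded: |K'| = 128.
Outer input = (K'⊕opad) ∥ H(inner) → 128 + 48 = 176 bytes.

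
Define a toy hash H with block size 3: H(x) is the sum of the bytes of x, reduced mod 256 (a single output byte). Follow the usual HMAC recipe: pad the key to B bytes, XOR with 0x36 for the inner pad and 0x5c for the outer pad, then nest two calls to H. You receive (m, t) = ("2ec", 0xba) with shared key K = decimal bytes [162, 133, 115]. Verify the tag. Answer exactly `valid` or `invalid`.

invalid

Key decimal bytes [162, 133, 115] = a2 85 73 is exactly B = 3 bytes: K' = a2 85 73.
K' ⊕ ipad = 94 b3 45; K' ⊕ opad = fe d9 2f.
Inner hash: sum = 148+179+69+50+101+99 = 646; mod 256 = 134 → 86.
Outer hash (recomputed tag): sum = 254+217+47+134 = 652; mod 256 = 140 → 8c.
Recomputed tag = 8c; claimed = ba → mismatch.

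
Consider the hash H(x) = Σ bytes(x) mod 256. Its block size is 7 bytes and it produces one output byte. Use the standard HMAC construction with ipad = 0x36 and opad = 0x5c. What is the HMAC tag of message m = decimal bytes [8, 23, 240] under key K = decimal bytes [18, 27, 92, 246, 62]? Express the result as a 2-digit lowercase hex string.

Key decimal bytes [18, 27, 92, 246, 62] = 12 1b 5c f6 3e is 5 bytes ≤ B = 7; zero-pad to 7 bytes: K' = 12 1b 5c f6 3e 00 00.
K' ⊕ ipad = 24 2d 6a c0 08 36 36.  K' ⊕ opad = 4e 47 00 aa 62 5c 5c.
Inner input = (K'⊕ipad) ∥ m = 24 2d 6a c0 08 36 36 ∥ 08 17 f0.
Inner hash: sum = 36+45+106+192+8+54+54+8+23+240 = 766; mod 256 = 254 → fe.
Outer input = (K'⊕opad) ∥ inner = 4e 47 00 aa 62 5c 5c ∥ fe.
Outer hash (tag): sum = 78+71+0+170+98+92+92+254 = 855; mod 256 = 87 → 57.

57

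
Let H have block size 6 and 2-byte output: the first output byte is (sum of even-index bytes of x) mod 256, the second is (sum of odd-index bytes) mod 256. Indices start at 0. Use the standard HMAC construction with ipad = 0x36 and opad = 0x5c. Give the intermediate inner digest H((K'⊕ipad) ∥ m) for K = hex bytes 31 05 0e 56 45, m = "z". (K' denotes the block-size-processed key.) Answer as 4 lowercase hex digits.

2cc9

Key hex bytes 31 05 0e 56 45 is 5 bytes ≤ B = 6; zero-pad to 6 bytes: K' = 31 05 0e 56 45 00.
K' ⊕ ipad = 07 33 38 60 73 36.
Inner input = 07 33 38 60 73 36 ∥ 7a.
Inner hash: even-index sum = 300 mod 256 = 44; odd-index sum = 201 mod 256 = 201 → 2c c9.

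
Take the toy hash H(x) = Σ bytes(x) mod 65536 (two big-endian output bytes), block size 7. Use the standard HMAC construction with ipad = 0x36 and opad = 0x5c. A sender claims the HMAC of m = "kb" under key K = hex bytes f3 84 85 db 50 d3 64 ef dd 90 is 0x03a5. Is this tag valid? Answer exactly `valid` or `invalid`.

valid

Key hex bytes f3 84 85 db 50 d3 64 ef dd 90 is 10 bytes > B = 7, so hash it first: H(key) = 06 ba, then zero-pad to 7 bytes: K' = 06 ba 00 00 00 00 00.
K' ⊕ ipad = 30 8c 36 36 36 36 36; K' ⊕ opad = 5a e6 5c 5c 5c 5c 5c.
Inner hash: sum = 48+140+54+54+54+54+54+107+98 = 663 → 02 97.
Outer hash (recomputed tag): sum = 90+230+92+92+92+92+92+2+151 = 933 → 03 a5.
Recomputed tag = 03a5; claimed = 03a5 → match.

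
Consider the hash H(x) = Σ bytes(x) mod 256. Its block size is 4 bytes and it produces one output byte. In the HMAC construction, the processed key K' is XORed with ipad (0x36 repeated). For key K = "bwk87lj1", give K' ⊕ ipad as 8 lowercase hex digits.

8c363636

Key "bwk87lj1" = 62 77 6b 38 37 6c 6a 31 is 8 bytes > B = 4, so hash it first: H(key) = ba, then zero-pad to 4 bytes: K' = ba 00 00 00.
XOR each byte with 0x36: ba⊕36=8c, 00⊕36=36, 00⊕36=36, 00⊕36=36.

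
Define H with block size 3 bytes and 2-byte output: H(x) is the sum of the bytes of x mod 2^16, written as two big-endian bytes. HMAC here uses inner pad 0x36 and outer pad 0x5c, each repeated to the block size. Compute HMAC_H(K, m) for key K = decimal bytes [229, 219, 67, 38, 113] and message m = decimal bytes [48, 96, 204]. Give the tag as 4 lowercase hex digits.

Key decimal bytes [229, 219, 67, 38, 113] = e5 db 43 26 71 is 5 bytes > B = 3, so hash it first: H(key) = 02 9a, then zero-pad to 3 bytes: K' = 02 9a 00.
K' ⊕ ipad = 34 ac 36.  K' ⊕ opad = 5e c6 5c.
Inner input = (K'⊕ipad) ∥ m = 34 ac 36 ∥ 30 60 cc.
Inner hash: sum = 52+172+54+48+96+204 = 626 → 02 72.
Outer input = (K'⊕opad) ∥ inner = 5e c6 5c ∥ 02 72.
Outer hash (tag): sum = 94+198+92+2+114 = 500 → 01 f4.

01f4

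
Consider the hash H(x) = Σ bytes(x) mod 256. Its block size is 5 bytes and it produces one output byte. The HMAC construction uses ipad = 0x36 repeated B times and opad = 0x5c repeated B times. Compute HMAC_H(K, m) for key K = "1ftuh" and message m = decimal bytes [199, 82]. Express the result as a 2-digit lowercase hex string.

Key "1ftuh" = 31 66 74 75 68 is exactly B = 5 bytes: K' = 31 66 74 75 68.
K' ⊕ ipad = 07 50 42 43 5e.  K' ⊕ opad = 6d 3a 28 29 34.
Inner input = (K'⊕ipad) ∥ m = 07 50 42 43 5e ∥ c7 52.
Inner hash: sum = 7+80+66+67+94+199+82 = 595; mod 256 = 83 → 53.
Outer input = (K'⊕opad) ∥ inner = 6d 3a 28 29 34 ∥ 53.
Outer hash (tag): sum = 109+58+40+41+52+83 = 383; mod 256 = 127 → 7f.

7f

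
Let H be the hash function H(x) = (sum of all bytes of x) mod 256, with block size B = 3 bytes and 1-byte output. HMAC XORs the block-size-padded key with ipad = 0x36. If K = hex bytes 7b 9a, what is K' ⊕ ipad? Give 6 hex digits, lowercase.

Key hex bytes 7b 9a is 2 bytes ≤ B = 3; zero-pad to 3 bytes: K' = 7b 9a 00.
XOR each byte with 0x36: 7b⊕36=4d, 9a⊕36=ac, 00⊕36=36.

4dac36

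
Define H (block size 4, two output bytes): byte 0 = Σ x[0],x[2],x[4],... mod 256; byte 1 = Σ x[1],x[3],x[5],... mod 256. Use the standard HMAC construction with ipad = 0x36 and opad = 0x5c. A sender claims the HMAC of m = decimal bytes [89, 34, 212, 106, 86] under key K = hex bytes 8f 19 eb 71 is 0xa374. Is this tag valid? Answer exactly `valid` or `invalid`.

valid

Key hex bytes 8f 19 eb 71 is exactly B = 4 bytes: K' = 8f 19 eb 71.
K' ⊕ ipad = b9 2f dd 47; K' ⊕ opad = d3 45 b7 2d.
Inner hash: even-index sum = 793 mod 256 = 25; odd-index sum = 258 mod 256 = 2 → 19 02.
Outer hash (recomputed tag): even-index sum = 419 mod 256 = 163; odd-index sum = 116 mod 256 = 116 → a3 74.
Recomputed tag = a374; claimed = a374 → match.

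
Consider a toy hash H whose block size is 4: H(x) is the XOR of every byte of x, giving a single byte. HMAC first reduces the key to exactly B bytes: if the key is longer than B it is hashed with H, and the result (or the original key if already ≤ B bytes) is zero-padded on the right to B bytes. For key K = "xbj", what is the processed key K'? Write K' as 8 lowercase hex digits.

Key "xbj" = 78 62 6a is 3 bytes ≤ B = 4; zero-pad to 4 bytes: K' = 78 62 6a 00.

78626a00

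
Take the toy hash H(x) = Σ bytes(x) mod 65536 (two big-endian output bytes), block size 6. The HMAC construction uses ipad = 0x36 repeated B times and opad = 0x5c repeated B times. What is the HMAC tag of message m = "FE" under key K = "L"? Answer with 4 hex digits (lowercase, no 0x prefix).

01f1

Key "L" = 4c is 1 byte ≤ B = 6; zero-pad to 6 bytes: K' = 4c 00 00 00 00 00.
K' ⊕ ipad = 7a 36 36 36 36 36.  K' ⊕ opad = 10 5c 5c 5c 5c 5c.
Inner input = (K'⊕ipad) ∥ m = 7a 36 36 36 36 36 ∥ 46 45.
Inner hash: sum = 122+54+54+54+54+54+70+69 = 531 → 02 13.
Outer input = (K'⊕opad) ∥ inner = 10 5c 5c 5c 5c 5c ∥ 02 13.
Outer hash (tag): sum = 16+92+92+92+92+92+2+19 = 497 → 01 f1.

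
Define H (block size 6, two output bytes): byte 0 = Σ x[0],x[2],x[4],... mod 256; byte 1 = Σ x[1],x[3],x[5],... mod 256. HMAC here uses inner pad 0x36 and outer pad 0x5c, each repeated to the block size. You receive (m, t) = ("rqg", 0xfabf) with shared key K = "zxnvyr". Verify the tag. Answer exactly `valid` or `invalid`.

invalid

Key "zxnvyr" = 7a 78 6e 76 79 72 is exactly B = 6 bytes: K' = 7a 78 6e 76 79 72.
K' ⊕ ipad = 4c 4e 58 40 4f 44; K' ⊕ opad = 26 24 32 2a 25 2e.
Inner hash: even-index sum = 460 mod 256 = 204; odd-index sum = 323 mod 256 = 67 → cc 43.
Outer hash (recomputed tag): even-index sum = 329 mod 256 = 73; odd-index sum = 191 mod 256 = 191 → 49 bf.
Recomputed tag = 49bf; claimed = fabf → mismatch.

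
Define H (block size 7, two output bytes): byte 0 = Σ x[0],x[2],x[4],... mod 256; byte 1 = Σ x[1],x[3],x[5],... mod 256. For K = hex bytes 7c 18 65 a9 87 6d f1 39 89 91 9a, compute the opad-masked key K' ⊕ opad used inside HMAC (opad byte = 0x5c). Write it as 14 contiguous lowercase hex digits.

20a45c5c5c5c5c

Key hex bytes 7c 18 65 a9 87 6d f1 39 89 91 9a is 11 bytes > B = 7, so hash it first: H(key) = 7c f8, then zero-pad to 7 bytes: K' = 7c f8 00 00 00 00 00.
XOR each byte with 0x5c: 7c⊕5c=20, f8⊕5c=a4, 00⊕5c=5c, 00⊕5c=5c, 00⊕5c=5c, 00⊕5c=5c, 00⊕5c=5c.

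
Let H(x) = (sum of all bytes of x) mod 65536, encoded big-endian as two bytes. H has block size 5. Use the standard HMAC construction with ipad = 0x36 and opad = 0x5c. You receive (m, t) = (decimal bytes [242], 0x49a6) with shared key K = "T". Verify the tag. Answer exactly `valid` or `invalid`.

Key "T" = 54 is 1 byte ≤ B = 5; zero-pad to 5 bytes: K' = 54 00 00 00 00.
K' ⊕ ipad = 62 36 36 36 36; K' ⊕ opad = 08 5c 5c 5c 5c.
Inner hash: sum = 98+54+54+54+54+242 = 556 → 02 2c.
Outer hash (recomputed tag): sum = 8+92+92+92+92+2+44 = 422 → 01 a6.
Recomputed tag = 01a6; claimed = 49a6 → mismatch.

invalid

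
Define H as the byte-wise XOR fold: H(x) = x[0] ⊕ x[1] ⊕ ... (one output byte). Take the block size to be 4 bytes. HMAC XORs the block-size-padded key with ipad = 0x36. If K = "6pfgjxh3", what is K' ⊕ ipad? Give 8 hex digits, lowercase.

38363636

Key "6pfgjxh3" = 36 70 66 67 6a 78 68 33 is 8 bytes > B = 4, so hash it first: H(key) = 0e, then zero-pad to 4 bytes: K' = 0e 00 00 00.
XOR each byte with 0x36: 0e⊕36=38, 00⊕36=36, 00⊕36=36, 00⊕36=36.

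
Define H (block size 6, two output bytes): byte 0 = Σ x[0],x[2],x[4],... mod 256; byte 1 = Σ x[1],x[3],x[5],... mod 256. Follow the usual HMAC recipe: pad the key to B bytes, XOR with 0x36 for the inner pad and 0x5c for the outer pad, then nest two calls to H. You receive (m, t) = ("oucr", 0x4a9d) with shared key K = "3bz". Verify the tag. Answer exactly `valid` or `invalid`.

Key "3bz" = 33 62 7a is 3 bytes ≤ B = 6; zero-pad to 6 bytes: K' = 33 62 7a 00 00 00.
K' ⊕ ipad = 05 54 4c 36 36 36; K' ⊕ opad = 6f 3e 26 5c 5c 5c.
Inner hash: even-index sum = 345 mod 256 = 89; odd-index sum = 423 mod 256 = 167 → 59 a7.
Outer hash (recomputed tag): even-index sum = 330 mod 256 = 74; odd-index sum = 413 mod 256 = 157 → 4a 9d.
Recomputed tag = 4a9d; claimed = 4a9d → match.

valid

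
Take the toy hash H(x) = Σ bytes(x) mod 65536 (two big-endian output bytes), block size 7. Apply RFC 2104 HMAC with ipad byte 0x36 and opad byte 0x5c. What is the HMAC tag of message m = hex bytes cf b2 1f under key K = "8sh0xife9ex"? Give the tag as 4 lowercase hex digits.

0293

Key "8sh0xife9ex" = 38 73 68 30 78 69 66 65 39 65 78 is 11 bytes > B = 7, so hash it first: H(key) = 04 05, then zero-pad to 7 bytes: K' = 04 05 00 00 00 00 00.
K' ⊕ ipad = 32 33 36 36 36 36 36.  K' ⊕ opad = 58 59 5c 5c 5c 5c 5c.
Inner input = (K'⊕ipad) ∥ m = 32 33 36 36 36 36 36 ∥ cf b2 1f.
Inner hash: sum = 50+51+54+54+54+54+54+207+178+31 = 787 → 03 13.
Outer input = (K'⊕opad) ∥ inner = 58 59 5c 5c 5c 5c 5c ∥ 03 13.
Outer hash (tag): sum = 88+89+92+92+92+92+92+3+19 = 659 → 02 93.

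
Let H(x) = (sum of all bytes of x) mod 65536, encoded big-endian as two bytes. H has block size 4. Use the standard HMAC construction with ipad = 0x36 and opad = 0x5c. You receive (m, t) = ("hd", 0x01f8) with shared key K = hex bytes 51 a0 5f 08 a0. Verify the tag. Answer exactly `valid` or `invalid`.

Key hex bytes 51 a0 5f 08 a0 is 5 bytes > B = 4, so hash it first: H(key) = 01 f8, then zero-pad to 4 bytes: K' = 01 f8 00 00.
K' ⊕ ipad = 37 ce 36 36; K' ⊕ opad = 5d a4 5c 5c.
Inner hash: sum = 55+206+54+54+104+100 = 573 → 02 3d.
Outer hash (recomputed tag): sum = 93+164+92+92+2+61 = 504 → 01 f8.
Recomputed tag = 01f8; claimed = 01f8 → match.

valid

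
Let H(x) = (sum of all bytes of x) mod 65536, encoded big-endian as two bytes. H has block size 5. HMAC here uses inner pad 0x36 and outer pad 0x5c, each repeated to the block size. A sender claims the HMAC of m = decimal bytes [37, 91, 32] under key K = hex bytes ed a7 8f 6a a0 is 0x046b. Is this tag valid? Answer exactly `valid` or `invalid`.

valid

Key hex bytes ed a7 8f 6a a0 is exactly B = 5 bytes: K' = ed a7 8f 6a a0.
K' ⊕ ipad = db 91 b9 5c 96; K' ⊕ opad = b1 fb d3 36 fc.
Inner hash: sum = 219+145+185+92+150+37+91+32 = 951 → 03 b7.
Outer hash (recomputed tag): sum = 177+251+211+54+252+3+183 = 1131 → 04 6b.
Recomputed tag = 046b; claimed = 046b → match.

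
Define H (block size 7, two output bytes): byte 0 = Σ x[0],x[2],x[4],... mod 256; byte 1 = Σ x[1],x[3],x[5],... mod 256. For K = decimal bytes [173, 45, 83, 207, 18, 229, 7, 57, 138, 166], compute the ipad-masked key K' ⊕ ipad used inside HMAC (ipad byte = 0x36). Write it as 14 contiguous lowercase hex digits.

95f63636363636

Key decimal bytes [173, 45, 83, 207, 18, 229, 7, 57, 138, 166] = ad 2d 53 cf 12 e5 07 39 8a a6 is 10 bytes > B = 7, so hash it first: H(key) = a3 c0, then zero-pad to 7 bytes: K' = a3 c0 00 00 00 00 00.
XOR each byte with 0x36: a3⊕36=95, c0⊕36=f6, 00⊕36=36, 00⊕36=36, 00⊕36=36, 00⊕36=36, 00⊕36=36.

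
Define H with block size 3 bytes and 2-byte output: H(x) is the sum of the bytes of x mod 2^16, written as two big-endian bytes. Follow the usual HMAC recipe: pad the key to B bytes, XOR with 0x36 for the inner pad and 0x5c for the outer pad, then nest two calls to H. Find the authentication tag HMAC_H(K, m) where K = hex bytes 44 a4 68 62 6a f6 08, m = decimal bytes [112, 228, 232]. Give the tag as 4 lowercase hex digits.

Key hex bytes 44 a4 68 62 6a f6 08 is 7 bytes > B = 3, so hash it first: H(key) = 03 1a, then zero-pad to 3 bytes: K' = 03 1a 00.
K' ⊕ ipad = 35 2c 36.  K' ⊕ opad = 5f 46 5c.
Inner input = (K'⊕ipad) ∥ m = 35 2c 36 ∥ 70 e4 e8.
Inner hash: sum = 53+44+54+112+228+232 = 723 → 02 d3.
Outer input = (K'⊕opad) ∥ inner = 5f 46 5c ∥ 02 d3.
Outer hash (tag): sum = 95+70+92+2+211 = 470 → 01 d6.

01d6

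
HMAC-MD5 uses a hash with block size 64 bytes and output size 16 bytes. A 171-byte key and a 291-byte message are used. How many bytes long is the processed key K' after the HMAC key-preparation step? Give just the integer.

Key is 171 > 64 bytes, so it is hashed to 16 bytes then zero-padded to 64: |K'| = 64.

64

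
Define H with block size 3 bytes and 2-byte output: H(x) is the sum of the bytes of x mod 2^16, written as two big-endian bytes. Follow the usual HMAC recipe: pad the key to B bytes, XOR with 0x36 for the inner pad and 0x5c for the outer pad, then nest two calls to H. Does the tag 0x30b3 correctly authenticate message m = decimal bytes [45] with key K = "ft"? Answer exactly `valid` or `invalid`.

Key "ft" = 66 74 is 2 bytes ≤ B = 3; zero-pad to 3 bytes: K' = 66 74 00.
K' ⊕ ipad = 50 42 36; K' ⊕ opad = 3a 28 5c.
Inner hash: sum = 80+66+54+45 = 245 → 00 f5.
Outer hash (recomputed tag): sum = 58+40+92+0+245 = 435 → 01 b3.
Recomputed tag = 01b3; claimed = 30b3 → mismatch.

invalid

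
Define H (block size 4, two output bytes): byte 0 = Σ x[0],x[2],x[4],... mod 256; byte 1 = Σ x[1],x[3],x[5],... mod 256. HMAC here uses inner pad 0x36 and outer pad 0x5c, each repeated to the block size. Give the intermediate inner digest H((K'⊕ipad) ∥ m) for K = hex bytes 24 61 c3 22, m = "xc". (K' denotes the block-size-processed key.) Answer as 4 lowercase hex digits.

7fce

Key hex bytes 24 61 c3 22 is exactly B = 4 bytes: K' = 24 61 c3 22.
K' ⊕ ipad = 12 57 f5 14.
Inner input = 12 57 f5 14 ∥ 78 63.
Inner hash: even-index sum = 383 mod 256 = 127; odd-index sum = 206 mod 256 = 206 → 7f ce.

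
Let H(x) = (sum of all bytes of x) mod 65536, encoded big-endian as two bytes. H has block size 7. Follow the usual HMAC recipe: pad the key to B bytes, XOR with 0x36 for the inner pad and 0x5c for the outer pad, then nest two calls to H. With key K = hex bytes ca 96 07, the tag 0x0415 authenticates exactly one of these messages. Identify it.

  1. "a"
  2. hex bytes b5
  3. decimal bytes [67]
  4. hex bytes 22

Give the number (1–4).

3

Key hex bytes ca 96 07 is 3 bytes ≤ B = 7; zero-pad to 7 bytes: K' = ca 96 07 00 00 00 00.
K' ⊕ ipad = fc a0 31 36 36 36 36; K' ⊕ opad = 96 ca 5b 5c 5c 5c 5c.
m1: inner = H(fc a0 31 36 36 36 36 61) = 03 06; tag = H(96 ca 5b 5c 5c 5c 5c 03 06) = 0334
m2: inner = H(fc a0 31 36 36 36 36 b5) = 03 5a; tag = H(96 ca 5b 5c 5c 5c 5c 03 5a) = 0388
m3: inner = H(fc a0 31 36 36 36 36 43) = 02 e8; tag = H(96 ca 5b 5c 5c 5c 5c 02 e8) = 0415 ← matches
m4: inner = H(fc a0 31 36 36 36 36 22) = 02 c7; tag = H(96 ca 5b 5c 5c 5c 5c 02 c7) = 03f4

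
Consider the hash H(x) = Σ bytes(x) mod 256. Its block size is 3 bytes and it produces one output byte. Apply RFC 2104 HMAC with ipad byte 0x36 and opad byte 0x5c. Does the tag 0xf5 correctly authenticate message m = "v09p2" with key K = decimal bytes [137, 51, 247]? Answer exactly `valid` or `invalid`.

Key decimal bytes [137, 51, 247] = 89 33 f7 is exactly B = 3 bytes: K' = 89 33 f7.
K' ⊕ ipad = bf 05 c1; K' ⊕ opad = d5 6f ab.
Inner hash: sum = 191+5+193+118+48+57+112+50 = 774; mod 256 = 6 → 06.
Outer hash (recomputed tag): sum = 213+111+171+6 = 501; mod 256 = 245 → f5.
Recomputed tag = f5; claimed = f5 → match.

valid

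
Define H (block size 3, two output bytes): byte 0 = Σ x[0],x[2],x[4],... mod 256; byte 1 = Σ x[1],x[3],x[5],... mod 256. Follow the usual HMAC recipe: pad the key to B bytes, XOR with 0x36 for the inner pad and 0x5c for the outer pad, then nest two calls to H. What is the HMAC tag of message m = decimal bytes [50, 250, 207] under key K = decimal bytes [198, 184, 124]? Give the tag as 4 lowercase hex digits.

Key decimal bytes [198, 184, 124] = c6 b8 7c is exactly B = 3 bytes: K' = c6 b8 7c.
K' ⊕ ipad = f0 8e 4a.  K' ⊕ opad = 9a e4 20.
Inner input = (K'⊕ipad) ∥ m = f0 8e 4a ∥ 32 fa cf.
Inner hash: even-index sum = 564 mod 256 = 52; odd-index sum = 399 mod 256 = 143 → 34 8f.
Outer input = (K'⊕opad) ∥ inner = 9a e4 20 ∥ 34 8f.
Outer hash (tag): even-index sum = 329 mod 256 = 73; odd-index sum = 280 mod 256 = 24 → 49 18.

4918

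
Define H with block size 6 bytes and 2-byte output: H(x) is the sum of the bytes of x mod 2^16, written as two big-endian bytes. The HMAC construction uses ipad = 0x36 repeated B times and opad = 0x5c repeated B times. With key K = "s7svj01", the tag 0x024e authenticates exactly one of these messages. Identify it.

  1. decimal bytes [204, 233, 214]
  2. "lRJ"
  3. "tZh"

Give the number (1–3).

Key "s7svj01" = 73 37 73 76 6a 30 31 is 7 bytes > B = 6, so hash it first: H(key) = 02 5e, then zero-pad to 6 bytes: K' = 02 5e 00 00 00 00.
K' ⊕ ipad = 34 68 36 36 36 36; K' ⊕ opad = 5e 02 5c 5c 5c 5c.
m1: inner = H(34 68 36 36 36 36 cc e9 d6) = 03 ff; tag = H(5e 02 5c 5c 5c 5c 03 ff) = 02d2
m2: inner = H(34 68 36 36 36 36 6c 52 4a) = 02 7c; tag = H(5e 02 5c 5c 5c 5c 02 7c) = 024e ← matches
m3: inner = H(34 68 36 36 36 36 74 5a 68) = 02 aa; tag = H(5e 02 5c 5c 5c 5c 02 aa) = 027c

2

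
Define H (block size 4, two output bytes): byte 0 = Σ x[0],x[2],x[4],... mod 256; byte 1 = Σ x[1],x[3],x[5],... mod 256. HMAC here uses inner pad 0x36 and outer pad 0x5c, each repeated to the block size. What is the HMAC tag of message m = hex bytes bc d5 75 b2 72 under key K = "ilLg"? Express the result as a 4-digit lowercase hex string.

c19d

Key "ilLg" = 69 6c 4c 67 is exactly B = 4 bytes: K' = 69 6c 4c 67.
K' ⊕ ipad = 5f 5a 7a 51.  K' ⊕ opad = 35 30 10 3b.
Inner input = (K'⊕ipad) ∥ m = 5f 5a 7a 51 ∥ bc d5 75 b2 72.
Inner hash: even-index sum = 636 mod 256 = 124; odd-index sum = 562 mod 256 = 50 → 7c 32.
Outer input = (K'⊕opad) ∥ inner = 35 30 10 3b ∥ 7c 32.
Outer hash (tag): even-index sum = 193 mod 256 = 193; odd-index sum = 157 mod 256 = 157 → c1 9d.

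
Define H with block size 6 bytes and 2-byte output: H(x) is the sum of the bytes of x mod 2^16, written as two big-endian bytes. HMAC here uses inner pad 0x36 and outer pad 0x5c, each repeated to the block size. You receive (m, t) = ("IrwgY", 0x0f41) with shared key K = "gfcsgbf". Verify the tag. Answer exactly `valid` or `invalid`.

Key "gfcsgbf" = 67 66 63 73 67 62 66 is 7 bytes > B = 6, so hash it first: H(key) = 02 d2, then zero-pad to 6 bytes: K' = 02 d2 00 00 00 00.
K' ⊕ ipad = 34 e4 36 36 36 36; K' ⊕ opad = 5e 8e 5c 5c 5c 5c.
Inner hash: sum = 52+228+54+54+54+54+73+114+119+103+89 = 994 → 03 e2.
Outer hash (recomputed tag): sum = 94+142+92+92+92+92+3+226 = 833 → 03 41.
Recomputed tag = 0341; claimed = 0f41 → mismatch.

invalid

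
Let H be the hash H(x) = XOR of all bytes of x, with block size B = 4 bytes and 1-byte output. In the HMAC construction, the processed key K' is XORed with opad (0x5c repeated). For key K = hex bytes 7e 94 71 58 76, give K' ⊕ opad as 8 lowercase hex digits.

Key hex bytes 7e 94 71 58 76 is 5 bytes > B = 4, so hash it first: H(key) = b5, then zero-pad to 4 bytes: K' = b5 00 00 00.
XOR each byte with 0x5c: b5⊕5c=e9, 00⊕5c=5c, 00⊕5c=5c, 00⊕5c=5c.

e95c5c5c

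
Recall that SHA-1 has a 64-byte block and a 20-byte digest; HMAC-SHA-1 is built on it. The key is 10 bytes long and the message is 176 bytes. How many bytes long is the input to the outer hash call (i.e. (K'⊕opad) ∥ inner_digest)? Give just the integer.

Key is 10 ≤ 64 bytes, zero-padded: |K'| = 64.
Outer input = (K'⊕opad) ∥ H(inner) → 64 + 20 = 84 bytes.

84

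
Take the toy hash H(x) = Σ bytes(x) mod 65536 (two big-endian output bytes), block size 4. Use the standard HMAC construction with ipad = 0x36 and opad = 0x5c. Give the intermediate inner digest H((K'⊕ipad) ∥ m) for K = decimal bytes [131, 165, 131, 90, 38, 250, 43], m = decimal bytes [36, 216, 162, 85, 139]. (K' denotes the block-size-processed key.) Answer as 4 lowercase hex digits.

0385

Key decimal bytes [131, 165, 131, 90, 38, 250, 43] = 83 a5 83 5a 26 fa 2b is 7 bytes > B = 4, so hash it first: H(key) = 03 50, then zero-pad to 4 bytes: K' = 03 50 00 00.
K' ⊕ ipad = 35 66 36 36.
Inner input = 35 66 36 36 ∥ 24 d8 a2 55 8b.
Inner hash: sum = 53+102+54+54+36+216+162+85+139 = 901 → 03 85.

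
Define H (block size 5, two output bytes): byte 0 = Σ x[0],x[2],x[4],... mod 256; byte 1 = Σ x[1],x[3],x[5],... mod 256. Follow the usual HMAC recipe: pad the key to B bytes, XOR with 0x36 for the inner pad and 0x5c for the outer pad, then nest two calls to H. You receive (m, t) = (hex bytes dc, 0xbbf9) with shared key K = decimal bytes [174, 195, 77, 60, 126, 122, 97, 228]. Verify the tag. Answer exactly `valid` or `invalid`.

Key decimal bytes [174, 195, 77, 60, 126, 122, 97, 228] = ae c3 4d 3c 7e 7a 61 e4 is 8 bytes > B = 5, so hash it first: H(key) = da 5d, then zero-pad to 5 bytes: K' = da 5d 00 00 00.
K' ⊕ ipad = ec 6b 36 36 36; K' ⊕ opad = 86 01 5c 5c 5c.
Inner hash: even-index sum = 344 mod 256 = 88; odd-index sum = 381 mod 256 = 125 → 58 7d.
Outer hash (recomputed tag): even-index sum = 443 mod 256 = 187; odd-index sum = 181 mod 256 = 181 → bb b5.
Recomputed tag = bbb5; claimed = bbf9 → mismatch.

invalid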